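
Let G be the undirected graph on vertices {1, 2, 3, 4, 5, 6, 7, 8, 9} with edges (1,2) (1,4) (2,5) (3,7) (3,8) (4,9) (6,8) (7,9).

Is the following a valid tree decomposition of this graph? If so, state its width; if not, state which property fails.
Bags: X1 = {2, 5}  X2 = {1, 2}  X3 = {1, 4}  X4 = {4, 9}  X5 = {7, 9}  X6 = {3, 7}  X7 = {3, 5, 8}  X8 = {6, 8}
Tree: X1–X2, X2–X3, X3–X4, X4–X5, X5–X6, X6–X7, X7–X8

A tree decomposition must satisfy three properties: every vertex lies in some bag; for every edge, both endpoints lie together in some bag; and for every vertex, the bags containing it form a connected subtree. Here bags containing vertex 5 are not connected in the tree, so the decomposition is invalid.

No — bags containing vertex 5 are not connected in the tree.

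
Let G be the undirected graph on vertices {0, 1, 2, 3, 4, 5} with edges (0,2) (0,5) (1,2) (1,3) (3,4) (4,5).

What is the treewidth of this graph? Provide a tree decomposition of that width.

Every bag has size at most 3, so the width is 3 − 1 = 2 and tw(G) ≤ 2. The edges 2–0–5–4–3–1–2 form a cycle, so G is not a tree and its treewidth is at least 2. The upper and lower bounds meet at 2, so that is the treewidth.

Treewidth 2.
One such decomposition:
Bags: B1 = {0, 2, 5}  B2 = {2, 4, 5}  B3 = {2, 3, 4}  B4 = {1, 2, 3}
Tree: B1–B2, B2–B3, B3–B4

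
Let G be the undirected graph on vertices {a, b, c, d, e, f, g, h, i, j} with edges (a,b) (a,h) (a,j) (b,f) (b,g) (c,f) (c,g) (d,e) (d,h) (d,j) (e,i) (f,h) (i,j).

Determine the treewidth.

A width-2 tree decomposition is:
Bags: B1 = {c, f, g}  B2 = {b, f, g}  B3 = {b, f, h}  B4 = {a, b, h}  B5 = {a, d, h}  B6 = {a, d, j}  B7 = {d, e, j}  B8 = {e, i, j}
Tree: B1–B2, B2–B3, B3–B4, B4–B5, B5–B6, B6–B7, B7–B8
Every bag has size at most 3, so the width is 3 − 1 = 2 and tw(G) ≤ 2. For the lower bound, G contains the cycle c–g–b–f–c, so G is not a forest; only forests have treewidth ≤ 1, hence tw(G) ≥ 2. Hence tw(G) = 2 exactly.

2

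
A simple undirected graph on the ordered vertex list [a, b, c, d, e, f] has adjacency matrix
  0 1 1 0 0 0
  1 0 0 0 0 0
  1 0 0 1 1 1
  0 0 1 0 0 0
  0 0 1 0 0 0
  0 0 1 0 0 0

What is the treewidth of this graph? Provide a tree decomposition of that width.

Every bag has size at most 2, so the width is 2 − 1 = 1 and tw(G) ≤ 1. Any graph with an edge has treewidth ≥ 1, and G has the edge c–a. The upper and lower bounds meet at 1, so that is the treewidth.

Treewidth 1.
Bags: B1 = {a, c}  B2 = {c, d}  B3 = {a, b}  B4 = {c, f}  B5 = {c, e}
Tree: B1–B2, B1–B3, B2–B4, B4–B5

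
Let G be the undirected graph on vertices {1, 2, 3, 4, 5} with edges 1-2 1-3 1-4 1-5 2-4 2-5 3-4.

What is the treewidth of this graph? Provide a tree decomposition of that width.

The largest bag has 3 vertices, giving width 2; this decomposition certifies tw(G) ≤ 2. On the other hand G contains the 3-clique {1, 2, 4}. A clique must lie in a single bag of any decomposition, so no decomposition can have width below 2. Combining the bounds, tw(G) = 2.

Treewidth 2.
One such decomposition:
Bags: B1 = {1, 2, 4}  B2 = {1, 3, 4}  B3 = {1, 2, 5}
Tree: B1–B2, B1–B3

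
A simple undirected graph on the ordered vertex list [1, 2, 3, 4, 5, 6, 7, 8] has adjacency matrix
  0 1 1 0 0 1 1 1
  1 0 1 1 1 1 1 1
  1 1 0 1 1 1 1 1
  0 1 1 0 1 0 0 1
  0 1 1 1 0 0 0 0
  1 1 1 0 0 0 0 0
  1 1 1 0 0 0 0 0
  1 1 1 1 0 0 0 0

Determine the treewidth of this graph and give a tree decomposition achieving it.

Treewidth 3.
Bags: B1 = {1, 2, 3, 8}  B2 = {2, 3, 4, 8}  B3 = {1, 2, 3, 7}  B4 = {1, 2, 3, 6}  B5 = {2, 3, 4, 5}
Tree: B1–B2, B1–B3, B3–B4, B2–B5

The largest bag has 4 vertices, giving width 3; this decomposition certifies tw(G) ≤ 3. On the other hand G contains the 4-clique {1, 2, 3, 8}. A clique must lie in a single bag of any decomposition, so no decomposition can have width below 3. The upper and lower bounds meet at 3, so that is the treewidth.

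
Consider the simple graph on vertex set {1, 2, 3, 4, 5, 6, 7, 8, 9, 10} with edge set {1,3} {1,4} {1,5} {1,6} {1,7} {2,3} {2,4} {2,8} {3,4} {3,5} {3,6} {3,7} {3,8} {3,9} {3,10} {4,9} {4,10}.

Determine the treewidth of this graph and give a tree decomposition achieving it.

Treewidth 2.
One optimal decomposition is:
Bags: B1 = {1, 3, 4}  B2 = {1, 3, 7}  B3 = {1, 3, 6}  B4 = {2, 3, 4}  B5 = {1, 3, 5}  B6 = {2, 3, 8}  B7 = {3, 4, 9}  B8 = {3, 4, 10}
Tree: B1–B2, B2–B3, B1–B4, B3–B5, B4–B6, B1–B7, B7–B8

Each bag holds 3 vertices, so the decomposition has width 2, which upper-bounds the treewidth. Conversely, {1, 3, 4} is a clique of size 3, and the vertices of any clique must share a bag in every tree decomposition; so some bag has ≥ 3 vertices and tw(G) ≥ 2. Combining the bounds, tw(G) = 2.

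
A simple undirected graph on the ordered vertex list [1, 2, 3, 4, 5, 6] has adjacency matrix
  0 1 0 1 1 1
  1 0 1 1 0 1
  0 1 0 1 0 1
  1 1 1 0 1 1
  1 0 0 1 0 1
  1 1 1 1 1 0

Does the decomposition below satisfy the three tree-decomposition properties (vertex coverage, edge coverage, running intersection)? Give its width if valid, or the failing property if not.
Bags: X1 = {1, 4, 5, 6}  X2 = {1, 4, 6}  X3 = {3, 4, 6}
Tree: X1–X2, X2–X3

No — vertex 2 appears in no bag.

A tree decomposition must satisfy three properties: every vertex lies in some bag; for every edge, both endpoints lie together in some bag; and for every vertex, the bags containing it form a connected subtree. Here vertex 2 appears in no bag, so the decomposition is invalid.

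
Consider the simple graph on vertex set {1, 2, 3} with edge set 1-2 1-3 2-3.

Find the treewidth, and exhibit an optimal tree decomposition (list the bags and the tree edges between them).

A single bag containing all 3 vertices is trivially a valid decomposition of width 2. Conversely, {1, 2, 3} is a clique of size 3, and the vertices of any clique must share a bag in every tree decomposition; so some bag has ≥ 3 vertices and tw(G) ≥ 2. The upper and lower bounds meet at 2, so that is the treewidth.

Treewidth 2.
Bags: B1 = {1, 2, 3}
Tree: (single bag)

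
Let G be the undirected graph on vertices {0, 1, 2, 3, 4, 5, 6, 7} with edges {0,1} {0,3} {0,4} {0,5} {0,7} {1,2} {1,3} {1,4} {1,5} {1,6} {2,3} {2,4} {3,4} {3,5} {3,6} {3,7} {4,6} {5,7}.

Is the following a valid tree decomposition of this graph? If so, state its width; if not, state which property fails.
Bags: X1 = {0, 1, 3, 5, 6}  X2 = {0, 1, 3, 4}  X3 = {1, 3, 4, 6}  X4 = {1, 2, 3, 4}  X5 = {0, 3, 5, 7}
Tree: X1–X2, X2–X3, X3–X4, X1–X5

A tree decomposition must satisfy three properties: every vertex lies in some bag; for every edge, both endpoints lie together in some bag; and for every vertex, the bags containing it form a connected subtree. Here bags containing vertex 6 are not connected in the tree, so the decomposition is invalid.

No — bags containing vertex 6 are not connected in the tree.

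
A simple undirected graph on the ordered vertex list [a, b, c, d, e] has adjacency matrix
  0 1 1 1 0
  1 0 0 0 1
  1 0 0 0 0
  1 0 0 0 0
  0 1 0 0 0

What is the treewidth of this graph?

A width-1 tree decomposition is:
Bags: B1 = {a, b}  B2 = {a, c}  B3 = {a, d}  B4 = {b, e}
Tree: B1–B2, B2–B3, B1–B4
The largest bag has 2 vertices, giving width 1; this decomposition certifies tw(G) ≤ 1. G has an edge, so its treewidth is at least 1. The upper and lower bounds meet at 1, so that is the treewidth.

1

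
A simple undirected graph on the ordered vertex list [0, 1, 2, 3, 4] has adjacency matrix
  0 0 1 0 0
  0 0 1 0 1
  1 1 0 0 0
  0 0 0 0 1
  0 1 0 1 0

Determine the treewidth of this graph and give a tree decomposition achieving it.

Every bag has size at most 2, so the width is 2 − 1 = 1 and tw(G) ≤ 1. G has an edge, so its treewidth is at least 1. Hence tw(G) = 1 exactly.

Treewidth 1.
Bags: B1 = {3, 4}  B2 = {1, 4}  B3 = {1, 2}  B4 = {0, 2}
Tree: B1–B2, B2–B3, B3–B4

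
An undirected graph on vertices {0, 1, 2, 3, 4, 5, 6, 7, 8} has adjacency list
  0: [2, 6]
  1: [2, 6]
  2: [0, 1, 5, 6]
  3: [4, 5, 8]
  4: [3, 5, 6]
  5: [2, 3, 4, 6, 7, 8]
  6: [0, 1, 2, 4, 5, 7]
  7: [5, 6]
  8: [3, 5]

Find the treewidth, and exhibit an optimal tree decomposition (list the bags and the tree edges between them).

Treewidth 2.
One optimal decomposition is:
Bags: B1 = {4, 5, 6}  B2 = {3, 4, 5}  B3 = {3, 5, 8}  B4 = {5, 6, 7}  B5 = {2, 5, 6}  B6 = {1, 2, 6}  B7 = {0, 2, 6}
Tree: B1–B2, B2–B3, B1–B4, B4–B5, B5–B6, B5–B7

Every bag has size at most 3, so the width is 3 − 1 = 2 and tw(G) ≤ 2. On the other hand G contains the 3-clique {0, 2, 6}. A clique must lie in a single bag of any decomposition, so no decomposition can have width below 2. Therefore the treewidth is 2.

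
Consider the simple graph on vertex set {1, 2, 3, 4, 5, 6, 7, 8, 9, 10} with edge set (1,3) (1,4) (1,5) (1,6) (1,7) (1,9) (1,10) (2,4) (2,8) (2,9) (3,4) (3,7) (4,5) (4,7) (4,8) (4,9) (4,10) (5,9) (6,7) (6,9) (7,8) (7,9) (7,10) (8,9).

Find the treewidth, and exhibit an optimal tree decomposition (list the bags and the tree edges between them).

Treewidth 3.
One such decomposition:
Bags: B1 = {4, 7, 8, 9}  B2 = {1, 4, 7, 9}  B3 = {2, 4, 8, 9}  B4 = {1, 6, 7, 9}  B5 = {1, 4, 7, 10}  B6 = {1, 3, 4, 7}  B7 = {1, 4, 5, 9}
Tree: B1–B2, B1–B3, B2–B4, B2–B5, B2–B6, B2–B7

Every bag has size at most 4, so the width is 4 − 1 = 3 and tw(G) ≤ 3. For the lower bound, the 4 vertices {2, 4, 8, 9} are pairwise adjacent, and any tree decomposition puts a clique entirely inside one bag — forcing width ≥ 3. The upper and lower bounds meet at 3, so that is the treewidth.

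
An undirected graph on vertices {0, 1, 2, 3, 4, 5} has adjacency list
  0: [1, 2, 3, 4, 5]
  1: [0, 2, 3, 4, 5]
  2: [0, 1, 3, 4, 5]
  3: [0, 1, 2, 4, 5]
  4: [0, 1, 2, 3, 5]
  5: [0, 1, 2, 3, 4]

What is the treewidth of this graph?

5

A width-5 tree decomposition is:
Bags: B1 = {0, 1, 2, 3, 4, 5}
Tree: (single bag)
A single bag containing all 6 vertices is trivially a valid decomposition of width 5. On the other hand G contains the 6-clique {0, 1, 2, 3, 4, 5}. A clique must lie in a single bag of any decomposition, so no decomposition can have width below 5. Therefore the treewidth is 5.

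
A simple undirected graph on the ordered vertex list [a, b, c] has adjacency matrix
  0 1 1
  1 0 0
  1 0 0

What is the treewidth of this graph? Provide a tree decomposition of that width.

Every bag has size at most 2, so the width is 2 − 1 = 1 and tw(G) ≤ 1. G has an edge, so its treewidth is at least 1. The upper and lower bounds meet at 1, so that is the treewidth.

Treewidth 1.
One optimal decomposition is:
Bags: B1 = {a, b}  B2 = {a, c}
Tree: B1–B2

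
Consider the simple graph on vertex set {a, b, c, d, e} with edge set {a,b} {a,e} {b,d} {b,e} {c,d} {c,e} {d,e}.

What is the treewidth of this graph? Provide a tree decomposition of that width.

The largest bag has 3 vertices, giving width 2; this decomposition certifies tw(G) ≤ 2. On the other hand G contains the 3-clique {c, d, e}. A clique must lie in a single bag of any decomposition, so no decomposition can have width below 2. Therefore the treewidth is 2.

Treewidth 2.
One optimal decomposition is:
Bags: B1 = {a, b, e}  B2 = {b, d, e}  B3 = {c, d, e}
Tree: B1–B2, B2–B3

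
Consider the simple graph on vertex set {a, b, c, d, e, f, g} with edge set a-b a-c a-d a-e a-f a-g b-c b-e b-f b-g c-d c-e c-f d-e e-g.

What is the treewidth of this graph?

A width-3 tree decomposition is:
Bags: B1 = {a, b, c, f}  B2 = {a, b, c, e}  B3 = {a, b, e, g}  B4 = {a, c, d, e}
Tree: B1–B2, B2–B3, B2–B4
Every bag has size at most 4, so the width is 4 − 1 = 3 and tw(G) ≤ 3. On the other hand G contains the 4-clique {a, c, d, e}. A clique must lie in a single bag of any decomposition, so no decomposition can have width below 3. Combining the bounds, tw(G) = 3.

3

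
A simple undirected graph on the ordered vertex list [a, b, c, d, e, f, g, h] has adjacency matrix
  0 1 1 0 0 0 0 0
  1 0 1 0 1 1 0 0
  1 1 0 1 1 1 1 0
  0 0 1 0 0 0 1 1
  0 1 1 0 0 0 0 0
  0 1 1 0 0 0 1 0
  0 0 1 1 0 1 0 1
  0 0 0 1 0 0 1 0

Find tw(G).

2

A width-2 tree decomposition is:
Bags: B1 = {c, f, g}  B2 = {b, c, f}  B3 = {c, d, g}  B4 = {d, g, h}  B5 = {a, b, c}  B6 = {b, c, e}
Tree: B1–B2, B1–B3, B3–B4, B2–B5, B2–B6
Every bag has size at most 3, so the width is 3 − 1 = 2 and tw(G) ≤ 2. On the other hand G contains the 3-clique {d, g, h}. A clique must lie in a single bag of any decomposition, so no decomposition can have width below 2. Therefore the treewidth is 2.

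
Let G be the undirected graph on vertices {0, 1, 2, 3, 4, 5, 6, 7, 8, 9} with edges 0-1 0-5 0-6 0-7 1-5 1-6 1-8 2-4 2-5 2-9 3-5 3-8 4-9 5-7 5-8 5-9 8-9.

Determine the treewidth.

A width-2 tree decomposition is:
Bags: B1 = {0, 1, 5}  B2 = {1, 5, 8}  B3 = {0, 5, 7}  B4 = {0, 1, 6}  B5 = {5, 8, 9}  B6 = {2, 5, 9}  B7 = {3, 5, 8}  B8 = {2, 4, 9}
Tree: B1–B2, B1–B3, B1–B4, B2–B5, B5–B6, B5–B7, B6–B8
The largest bag has 3 vertices, giving width 2; this decomposition certifies tw(G) ≤ 2. On the other hand G contains the 3-clique {2, 4, 9}. A clique must lie in a single bag of any decomposition, so no decomposition can have width below 2. Hence tw(G) = 2 exactly.

2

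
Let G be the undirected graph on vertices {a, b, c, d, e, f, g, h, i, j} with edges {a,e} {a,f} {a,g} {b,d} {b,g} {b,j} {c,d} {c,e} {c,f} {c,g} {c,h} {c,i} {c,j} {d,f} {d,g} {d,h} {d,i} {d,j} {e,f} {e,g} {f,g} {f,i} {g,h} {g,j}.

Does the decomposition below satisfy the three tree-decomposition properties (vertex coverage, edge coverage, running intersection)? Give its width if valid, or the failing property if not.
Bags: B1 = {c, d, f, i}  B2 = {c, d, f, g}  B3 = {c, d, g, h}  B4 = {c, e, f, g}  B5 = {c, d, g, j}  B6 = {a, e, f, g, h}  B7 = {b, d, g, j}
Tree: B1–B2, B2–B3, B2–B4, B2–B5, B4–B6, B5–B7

A tree decomposition must satisfy three properties: every vertex lies in some bag; for every edge, both endpoints lie together in some bag; and for every vertex, the bags containing it form a connected subtree. Here bags containing vertex h are not connected in the tree, so the decomposition is invalid.

No — bags containing vertex h are not connected in the tree.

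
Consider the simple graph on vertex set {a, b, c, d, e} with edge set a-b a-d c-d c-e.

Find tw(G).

A width-1 tree decomposition is:
Bags: B1 = {c, e}  B2 = {c, d}  B3 = {a, d}  B4 = {a, b}
Tree: B1–B2, B2–B3, B3–B4
Each bag holds 2 vertices, so the decomposition has width 1, which upper-bounds the treewidth. Since G has at least one edge (e.g. e–c), it is not an edgeless graph, so tw(G) ≥ 1. Hence tw(G) = 1 exactly.

1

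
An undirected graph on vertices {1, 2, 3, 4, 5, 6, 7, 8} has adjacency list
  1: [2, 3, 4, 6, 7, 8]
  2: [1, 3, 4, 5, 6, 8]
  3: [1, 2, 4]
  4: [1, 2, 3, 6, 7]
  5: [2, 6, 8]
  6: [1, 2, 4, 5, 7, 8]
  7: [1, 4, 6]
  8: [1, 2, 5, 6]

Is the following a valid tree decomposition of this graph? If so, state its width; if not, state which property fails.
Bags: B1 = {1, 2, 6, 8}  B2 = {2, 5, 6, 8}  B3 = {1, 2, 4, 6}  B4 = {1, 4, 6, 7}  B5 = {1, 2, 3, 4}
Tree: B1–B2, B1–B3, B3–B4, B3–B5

Checking the three conditions: (i) the bags cover all of {1, 2, 3, 4, 5, 6, 7, 8}; (ii) for each edge, some bag contains both endpoints; (iii) the bags containing any fixed vertex form a subtree. All hold, so the decomposition is valid with width 4 − 1 = 3.

Yes; width 3.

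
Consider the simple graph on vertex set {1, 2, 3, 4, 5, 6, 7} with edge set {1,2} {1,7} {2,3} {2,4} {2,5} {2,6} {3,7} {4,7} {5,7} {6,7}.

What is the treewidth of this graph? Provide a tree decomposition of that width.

The largest bag has 3 vertices, giving width 2; this decomposition certifies tw(G) ≤ 2. Since 7–1–2–4–7 is a cycle in G, G is not acyclic. Forests are exactly the graphs of treewidth ≤ 1, so tw(G) ≥ 2. Combining the bounds, tw(G) = 2.

Treewidth 2.
One optimal decomposition is:
Bags: B1 = {1, 2, 7}  B2 = {2, 4, 7}  B3 = {2, 5, 7}  B4 = {2, 3, 7}  B5 = {2, 6, 7}
Tree: B1–B2, B2–B3, B3–B4, B4–B5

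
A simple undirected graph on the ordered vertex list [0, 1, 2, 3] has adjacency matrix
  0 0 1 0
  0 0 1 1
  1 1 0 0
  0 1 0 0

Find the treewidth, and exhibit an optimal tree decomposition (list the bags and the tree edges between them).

Every bag has size at most 2, so the width is 2 − 1 = 1 and tw(G) ≤ 1. Any graph with an edge has treewidth ≥ 1, and G has the edge 2–1. The upper and lower bounds meet at 1, so that is the treewidth.

Treewidth 1.
One optimal decomposition is:
Bags: B1 = {1, 2}  B2 = {0, 2}  B3 = {1, 3}
Tree: B1–B2, B1–B3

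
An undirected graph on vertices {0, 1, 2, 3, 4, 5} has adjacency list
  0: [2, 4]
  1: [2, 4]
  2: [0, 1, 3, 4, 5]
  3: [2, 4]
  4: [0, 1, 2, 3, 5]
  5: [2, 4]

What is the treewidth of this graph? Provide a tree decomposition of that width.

Treewidth 2.
Bags: B1 = {2, 3, 4}  B2 = {0, 2, 4}  B3 = {2, 4, 5}  B4 = {1, 2, 4}
Tree: B1–B2, B1–B3, B2–B4

Every bag has size at most 3, so the width is 3 − 1 = 2 and tw(G) ≤ 2. For the lower bound, the 3 vertices {0, 2, 4} are pairwise adjacent, and any tree decomposition puts a clique entirely inside one bag — forcing width ≥ 2. Therefore the treewidth is 2.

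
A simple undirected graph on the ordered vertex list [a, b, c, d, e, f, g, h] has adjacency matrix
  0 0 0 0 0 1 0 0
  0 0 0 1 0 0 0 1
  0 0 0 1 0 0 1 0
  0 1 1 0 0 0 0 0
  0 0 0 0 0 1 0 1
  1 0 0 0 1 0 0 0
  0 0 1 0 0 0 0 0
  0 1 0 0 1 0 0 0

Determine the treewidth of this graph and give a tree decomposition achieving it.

Each bag holds 2 vertices, so the decomposition has width 1, which upper-bounds the treewidth. Any graph with an edge has treewidth ≥ 1, and G has the edge g–c. Combining the bounds, tw(G) = 1.

Treewidth 1.
One such decomposition:
Bags: B1 = {c, g}  B2 = {c, d}  B3 = {b, d}  B4 = {b, h}  B5 = {e, h}  B6 = {e, f}  B7 = {a, f}
Tree: B1–B2, B2–B3, B3–B4, B4–B5, B5–B6, B6–B7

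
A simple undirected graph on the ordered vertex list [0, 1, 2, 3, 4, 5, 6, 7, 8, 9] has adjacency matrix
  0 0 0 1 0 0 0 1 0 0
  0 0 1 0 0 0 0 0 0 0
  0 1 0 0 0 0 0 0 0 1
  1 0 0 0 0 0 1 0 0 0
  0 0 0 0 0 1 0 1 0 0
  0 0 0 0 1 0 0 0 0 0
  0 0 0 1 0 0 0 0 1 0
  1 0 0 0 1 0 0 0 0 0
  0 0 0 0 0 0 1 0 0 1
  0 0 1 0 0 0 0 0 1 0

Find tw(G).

A width-1 tree decomposition is:
Bags: B1 = {4, 5}  B2 = {4, 7}  B3 = {0, 7}  B4 = {0, 3}  B5 = {3, 6}  B6 = {6, 8}  B7 = {8, 9}  B8 = {2, 9}  B9 = {1, 2}
Tree: B1–B2, B2–B3, B3–B4, B4–B5, B5–B6, B6–B7, B7–B8, B8–B9
Every bag has size at most 2, so the width is 2 − 1 = 1 and tw(G) ≤ 1. Since G has at least one edge (e.g. 5–4), it is not an edgeless graph, so tw(G) ≥ 1. Combining the bounds, tw(G) = 1.

1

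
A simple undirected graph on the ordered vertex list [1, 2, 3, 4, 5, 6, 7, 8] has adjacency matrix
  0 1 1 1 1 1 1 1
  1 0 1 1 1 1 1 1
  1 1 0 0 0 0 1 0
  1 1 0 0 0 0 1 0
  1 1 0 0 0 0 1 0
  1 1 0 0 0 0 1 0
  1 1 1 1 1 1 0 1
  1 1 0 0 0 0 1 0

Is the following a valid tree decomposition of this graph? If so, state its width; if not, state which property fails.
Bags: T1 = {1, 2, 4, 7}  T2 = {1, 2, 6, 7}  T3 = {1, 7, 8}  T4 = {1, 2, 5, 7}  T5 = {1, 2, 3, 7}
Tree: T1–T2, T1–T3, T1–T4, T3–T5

No — edge (2,8) lies in no bag.

A tree decomposition must satisfy three properties: every vertex lies in some bag; for every edge, both endpoints lie together in some bag; and for every vertex, the bags containing it form a connected subtree. Here edge (2,8) lies in no bag, so the decomposition is invalid.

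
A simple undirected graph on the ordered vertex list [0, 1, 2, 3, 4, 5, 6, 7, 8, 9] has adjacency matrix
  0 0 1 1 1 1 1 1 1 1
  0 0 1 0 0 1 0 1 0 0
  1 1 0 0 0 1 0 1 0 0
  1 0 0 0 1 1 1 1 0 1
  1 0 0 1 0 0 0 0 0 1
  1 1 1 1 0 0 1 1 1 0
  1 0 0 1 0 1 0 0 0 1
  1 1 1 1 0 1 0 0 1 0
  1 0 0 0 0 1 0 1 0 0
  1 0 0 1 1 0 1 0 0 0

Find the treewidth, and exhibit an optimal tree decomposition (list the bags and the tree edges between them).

The largest bag has 4 vertices, giving width 3; this decomposition certifies tw(G) ≤ 3. On the other hand G contains the 4-clique {0, 5, 7, 8}. A clique must lie in a single bag of any decomposition, so no decomposition can have width below 3. Therefore the treewidth is 3.

Treewidth 3.
One optimal decomposition is:
Bags: B1 = {0, 3, 4, 9}  B2 = {0, 3, 6, 9}  B3 = {0, 3, 5, 6}  B4 = {0, 3, 5, 7}  B5 = {0, 2, 5, 7}  B6 = {0, 5, 7, 8}  B7 = {1, 2, 5, 7}
Tree: B1–B2, B2–B3, B3–B4, B4–B5, B5–B6, B5–B7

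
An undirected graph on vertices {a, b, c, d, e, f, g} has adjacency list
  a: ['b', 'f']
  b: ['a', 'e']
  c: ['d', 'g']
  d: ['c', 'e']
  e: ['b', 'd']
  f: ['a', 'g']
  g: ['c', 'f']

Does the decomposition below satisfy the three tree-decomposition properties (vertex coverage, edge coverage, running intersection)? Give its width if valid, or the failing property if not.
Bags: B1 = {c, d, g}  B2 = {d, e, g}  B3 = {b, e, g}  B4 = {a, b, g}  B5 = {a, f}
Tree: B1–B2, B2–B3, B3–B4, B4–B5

A tree decomposition must satisfy three properties: every vertex lies in some bag; for every edge, both endpoints lie together in some bag; and for every vertex, the bags containing it form a connected subtree. Here edge (g,f) lies in no bag, so the decomposition is invalid.

No — edge (g,f) lies in no bag.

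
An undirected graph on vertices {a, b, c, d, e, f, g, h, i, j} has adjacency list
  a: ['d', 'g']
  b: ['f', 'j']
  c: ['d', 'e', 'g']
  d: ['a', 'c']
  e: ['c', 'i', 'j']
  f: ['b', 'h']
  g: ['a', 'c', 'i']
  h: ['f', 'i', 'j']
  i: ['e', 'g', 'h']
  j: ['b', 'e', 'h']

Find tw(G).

A width-2 tree decomposition is:
Bags: B1 = {a, c, d}  B2 = {a, c, g}  B3 = {c, e, g}  B4 = {e, g, i}  B5 = {e, i, j}  B6 = {h, i, j}  B7 = {b, h, j}  B8 = {b, f, h}
Tree: B1–B2, B2–B3, B3–B4, B4–B5, B5–B6, B6–B7, B7–B8
Each bag holds 3 vertices, so the decomposition has width 2, which upper-bounds the treewidth. Since d–a–g–c–d is a cycle in G, G is not acyclic. Forests are exactly the graphs of treewidth ≤ 1, so tw(G) ≥ 2. Combining the bounds, tw(G) = 2.

2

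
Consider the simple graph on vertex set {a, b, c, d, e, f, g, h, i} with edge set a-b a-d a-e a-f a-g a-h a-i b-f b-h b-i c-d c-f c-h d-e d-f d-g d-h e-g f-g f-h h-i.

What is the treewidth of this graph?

3

A width-3 tree decomposition is:
Bags: B1 = {a, d, e, g}  B2 = {a, d, f, g}  B3 = {a, d, f, h}  B4 = {a, b, f, h}  B5 = {a, b, h, i}  B6 = {c, d, f, h}
Tree: B1–B2, B2–B3, B3–B4, B4–B5, B3–B6
Every bag has size at most 4, so the width is 4 − 1 = 3 and tw(G) ≤ 3. For the lower bound, the 4 vertices {c, d, f, h} are pairwise adjacent, and any tree decomposition puts a clique entirely inside one bag — forcing width ≥ 3. Combining the bounds, tw(G) = 3.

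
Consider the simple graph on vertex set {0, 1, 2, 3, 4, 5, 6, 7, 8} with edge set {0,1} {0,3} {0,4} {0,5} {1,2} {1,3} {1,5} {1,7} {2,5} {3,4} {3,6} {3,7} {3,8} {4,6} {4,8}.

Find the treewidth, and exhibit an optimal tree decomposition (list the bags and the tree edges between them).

Treewidth 2.
One optimal decomposition is:
Bags: B1 = {3, 4, 8}  B2 = {0, 3, 4}  B3 = {0, 1, 3}  B4 = {1, 3, 7}  B5 = {3, 4, 6}  B6 = {0, 1, 5}  B7 = {1, 2, 5}
Tree: B1–B2, B2–B3, B3–B4, B2–B5, B3–B6, B6–B7

Each bag holds 3 vertices, so the decomposition has width 2, which upper-bounds the treewidth. For the lower bound, the 3 vertices {1, 2, 5} are pairwise adjacent, and any tree decomposition puts a clique entirely inside one bag — forcing width ≥ 2. Therefore the treewidth is 2.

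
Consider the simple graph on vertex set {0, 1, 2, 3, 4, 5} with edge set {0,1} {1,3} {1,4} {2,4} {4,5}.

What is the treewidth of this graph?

1

A width-1 tree decomposition is:
Bags: B1 = {2, 4}  B2 = {1, 4}  B3 = {0, 1}  B4 = {1, 3}  B5 = {4, 5}
Tree: B1–B2, B2–B3, B3–B4, B1–B5
Each bag holds 2 vertices, so the decomposition has width 1, which upper-bounds the treewidth. G has an edge, so its treewidth is at least 1. Hence tw(G) = 1 exactly.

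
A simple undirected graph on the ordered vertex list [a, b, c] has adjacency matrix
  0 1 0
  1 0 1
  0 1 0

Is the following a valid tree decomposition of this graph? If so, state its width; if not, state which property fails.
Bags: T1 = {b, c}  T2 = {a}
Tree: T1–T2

A tree decomposition must satisfy three properties: every vertex lies in some bag; for every edge, both endpoints lie together in some bag; and for every vertex, the bags containing it form a connected subtree. Here edge (b,a) lies in no bag, so the decomposition is invalid.

No — edge (b,a) lies in no bag.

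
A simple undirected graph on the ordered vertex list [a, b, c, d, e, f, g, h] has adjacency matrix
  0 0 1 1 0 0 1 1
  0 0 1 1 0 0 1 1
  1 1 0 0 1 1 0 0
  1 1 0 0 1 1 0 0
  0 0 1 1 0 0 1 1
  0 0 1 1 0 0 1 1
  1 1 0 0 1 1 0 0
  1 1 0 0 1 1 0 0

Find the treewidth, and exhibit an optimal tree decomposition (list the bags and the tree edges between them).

Every bag has size at most 5, so the width is 5 − 1 = 4 and tw(G) ≤ 4. For the lower bound: the 5 vertex sets {c,f}, {e,h}, {b,g}, {a}, {d} are disjoint, each induces a connected subgraph, and every pair is joined by at least one edge of G. Contracting each set to a single vertex therefore yields K_{5} as a minor, and since treewidth is minor-monotone, tw(G) ≥ tw(K_{5}) = 4. Hence tw(G) = 4 exactly.

Treewidth 4.
One optimal decomposition is:
Bags: B1 = {a, b, c, e, f}  B2 = {a, b, e, f, h}  B3 = {a, b, e, f, g}  B4 = {a, b, d, e, f}
Tree: B1–B2, B2–B3, B3–B4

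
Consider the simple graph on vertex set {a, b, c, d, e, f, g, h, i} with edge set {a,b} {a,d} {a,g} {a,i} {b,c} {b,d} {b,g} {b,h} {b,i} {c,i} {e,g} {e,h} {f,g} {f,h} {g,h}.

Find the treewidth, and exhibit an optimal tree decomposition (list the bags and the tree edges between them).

Every bag has size at most 3, so the width is 3 − 1 = 2 and tw(G) ≤ 2. Conversely, {e, g, h} is a clique of size 3, and the vertices of any clique must share a bag in every tree decomposition; so some bag has ≥ 3 vertices and tw(G) ≥ 2. The upper and lower bounds meet at 2, so that is the treewidth.

Treewidth 2.
One such decomposition:
Bags: B1 = {a, b, d}  B2 = {a, b, g}  B3 = {b, g, h}  B4 = {f, g, h}  B5 = {e, g, h}  B6 = {a, b, i}  B7 = {b, c, i}
Tree: B1–B2, B2–B3, B3–B4, B3–B5, B2–B6, B6–B7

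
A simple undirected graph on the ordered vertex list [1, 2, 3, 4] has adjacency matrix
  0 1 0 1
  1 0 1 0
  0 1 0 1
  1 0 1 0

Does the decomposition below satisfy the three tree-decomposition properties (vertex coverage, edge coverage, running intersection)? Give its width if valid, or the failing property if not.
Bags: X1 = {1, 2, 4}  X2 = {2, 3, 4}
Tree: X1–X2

Vertex coverage: the bags together contain {1, 2, 3, 4}, the full vertex set. Edge coverage: each edge of G has both endpoints in at least one bag. Running intersection: for every vertex, the bags containing it form a connected subtree. All three properties hold, so this is a valid tree decomposition of width max|bag| − 1 = 2, and hence tw(G) ≤ 2.

Yes; width 2.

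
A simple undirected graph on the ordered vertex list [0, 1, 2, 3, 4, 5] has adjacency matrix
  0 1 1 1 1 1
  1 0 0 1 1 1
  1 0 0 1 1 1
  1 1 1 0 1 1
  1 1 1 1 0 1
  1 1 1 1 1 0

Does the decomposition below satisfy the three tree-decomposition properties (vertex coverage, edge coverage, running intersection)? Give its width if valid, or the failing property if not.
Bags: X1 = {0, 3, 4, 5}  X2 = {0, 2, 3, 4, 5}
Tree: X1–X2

A tree decomposition must satisfy three properties: every vertex lies in some bag; for every edge, both endpoints lie together in some bag; and for every vertex, the bags containing it form a connected subtree. Here vertex 1 appears in no bag, so the decomposition is invalid.

No — vertex 1 appears in no bag.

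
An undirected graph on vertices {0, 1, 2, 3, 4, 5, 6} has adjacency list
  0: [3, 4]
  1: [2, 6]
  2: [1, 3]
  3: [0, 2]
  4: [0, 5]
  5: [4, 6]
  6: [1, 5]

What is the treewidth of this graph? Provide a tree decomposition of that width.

Every bag has size at most 3, so the width is 3 − 1 = 2 and tw(G) ≤ 2. The edges 1–2–3–0–4–5–6–1 form a cycle, so G is not a tree and its treewidth is at least 2. The upper and lower bounds meet at 2, so that is the treewidth.

Treewidth 2.
Bags: B1 = {1, 2, 3}  B2 = {0, 1, 3}  B3 = {0, 1, 4}  B4 = {1, 4, 5}  B5 = {1, 5, 6}
Tree: B1–B2, B2–B3, B3–B4, B4–B5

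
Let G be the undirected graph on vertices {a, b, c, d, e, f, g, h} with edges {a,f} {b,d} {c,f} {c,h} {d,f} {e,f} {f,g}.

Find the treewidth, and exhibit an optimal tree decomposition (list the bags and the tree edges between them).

The largest bag has 2 vertices, giving width 1; this decomposition certifies tw(G) ≤ 1. Any graph with an edge has treewidth ≥ 1, and G has the edge f–g. Combining the bounds, tw(G) = 1.

Treewidth 1.
Bags: B1 = {f, g}  B2 = {e, f}  B3 = {c, f}  B4 = {d, f}  B5 = {b, d}  B6 = {c, h}  B7 = {a, f}
Tree: B1–B2, B1–B3, B2–B4, B4–B5, B3–B6, B3–B7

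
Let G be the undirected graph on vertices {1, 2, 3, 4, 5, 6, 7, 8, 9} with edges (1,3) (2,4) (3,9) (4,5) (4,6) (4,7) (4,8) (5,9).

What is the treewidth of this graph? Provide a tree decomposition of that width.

The largest bag has 2 vertices, giving width 1; this decomposition certifies tw(G) ≤ 1. G has an edge, so its treewidth is at least 1. Hence tw(G) = 1 exactly.

Treewidth 1.
One such decomposition:
Bags: B1 = {3, 9}  B2 = {5, 9}  B3 = {4, 5}  B4 = {2, 4}  B5 = {4, 7}  B6 = {4, 8}  B7 = {4, 6}  B8 = {1, 3}
Tree: B1–B2, B2–B3, B3–B4, B3–B5, B3–B6, B4–B7, B1–B8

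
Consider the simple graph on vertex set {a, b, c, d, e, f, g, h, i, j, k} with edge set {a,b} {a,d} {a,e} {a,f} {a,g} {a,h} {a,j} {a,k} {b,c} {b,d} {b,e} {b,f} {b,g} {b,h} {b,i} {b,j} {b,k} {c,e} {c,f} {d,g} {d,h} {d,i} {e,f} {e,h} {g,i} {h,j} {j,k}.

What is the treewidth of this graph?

3

A width-3 tree decomposition is:
Bags: B1 = {a, b, d, h}  B2 = {a, b, e, h}  B3 = {a, b, d, g}  B4 = {a, b, e, f}  B5 = {b, c, e, f}  B6 = {a, b, h, j}  B7 = {a, b, j, k}  B8 = {b, d, g, i}
Tree: B1–B2, B1–B3, B2–B4, B4–B5, B1–B6, B6–B7, B3–B8
The largest bag has 4 vertices, giving width 3; this decomposition certifies tw(G) ≤ 3. Conversely, {b, c, e, f} is a clique of size 4, and the vertices of any clique must share a bag in every tree decomposition; so some bag has ≥ 4 vertices and tw(G) ≥ 3. Combining the bounds, tw(G) = 3.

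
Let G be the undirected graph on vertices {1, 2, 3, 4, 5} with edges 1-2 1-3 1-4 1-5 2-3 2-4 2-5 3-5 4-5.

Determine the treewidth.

A width-3 tree decomposition is:
Bags: B1 = {1, 2, 4, 5}  B2 = {1, 2, 3, 5}
Tree: B1–B2
Every bag has size at most 4, so the width is 4 − 1 = 3 and tw(G) ≤ 3. Conversely, {1, 2, 3, 5} is a clique of size 4, and the vertices of any clique must share a bag in every tree decomposition; so some bag has ≥ 4 vertices and tw(G) ≥ 3. Combining the bounds, tw(G) = 3.

3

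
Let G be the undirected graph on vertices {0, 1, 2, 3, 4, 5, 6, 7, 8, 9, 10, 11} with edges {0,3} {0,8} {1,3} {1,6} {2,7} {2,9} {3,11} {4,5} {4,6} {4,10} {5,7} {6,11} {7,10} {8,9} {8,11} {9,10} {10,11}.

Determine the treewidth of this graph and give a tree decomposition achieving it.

Every bag has size at most 4, so the width is 4 − 1 = 3 and tw(G) ≤ 3. For the lower bound: the 4 vertex sets {0,1,3}, {6}, {11}, {4,8,9,10} are disjoint, each induces a connected subgraph, and every pair is joined by at least one edge of G. Contracting each set to a single vertex therefore yields K_{4} as a minor, and since treewidth is minor-monotone, tw(G) ≥ tw(K_{4}) = 3. Therefore the treewidth is 3.

Treewidth 3.
One optimal decomposition is:
Bags: B1 = {0, 1, 3, 6}  B2 = {0, 3, 6, 11}  B3 = {0, 6, 8, 11}  B4 = {4, 6, 8, 11}  B5 = {4, 8, 10, 11}  B6 = {4, 8, 9, 10}  B7 = {4, 5, 9, 10}  B8 = {5, 7, 9, 10}  B9 = {2, 5, 7, 9}
Tree: B1–B2, B2–B3, B3–B4, B4–B5, B5–B6, B6–B7, B7–B8, B8–B9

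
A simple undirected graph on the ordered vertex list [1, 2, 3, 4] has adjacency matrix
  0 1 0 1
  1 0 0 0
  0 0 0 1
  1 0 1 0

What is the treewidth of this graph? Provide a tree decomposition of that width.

The largest bag has 2 vertices, giving width 1; this decomposition certifies tw(G) ≤ 1. G has an edge, so its treewidth is at least 1. The upper and lower bounds meet at 1, so that is the treewidth.

Treewidth 1.
One optimal decomposition is:
Bags: B1 = {3, 4}  B2 = {1, 4}  B3 = {1, 2}
Tree: B1–B2, B2–B3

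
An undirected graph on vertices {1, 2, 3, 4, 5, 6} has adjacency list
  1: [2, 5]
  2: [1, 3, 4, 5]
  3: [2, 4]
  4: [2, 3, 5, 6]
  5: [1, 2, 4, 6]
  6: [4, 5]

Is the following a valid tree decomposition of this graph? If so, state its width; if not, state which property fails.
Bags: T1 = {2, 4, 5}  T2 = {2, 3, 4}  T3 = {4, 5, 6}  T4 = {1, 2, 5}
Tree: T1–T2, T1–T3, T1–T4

Vertex coverage: the bags together contain {1, 2, 3, 4, 5, 6}, the full vertex set. Edge coverage: each edge of G has both endpoints in at least one bag. Running intersection: for every vertex, the bags containing it form a connected subtree. All three properties hold, so this is a valid tree decomposition of width max|bag| − 1 = 2, and hence tw(G) ≤ 2.

Yes; width 2.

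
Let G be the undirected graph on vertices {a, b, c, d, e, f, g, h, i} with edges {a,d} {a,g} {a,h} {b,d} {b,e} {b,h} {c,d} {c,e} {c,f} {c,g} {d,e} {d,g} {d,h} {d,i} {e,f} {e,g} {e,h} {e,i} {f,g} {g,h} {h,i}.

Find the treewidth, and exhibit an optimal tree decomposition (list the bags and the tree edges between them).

Treewidth 3.
Bags: B1 = {c, d, e, g}  B2 = {d, e, g, h}  B3 = {d, e, h, i}  B4 = {c, e, f, g}  B5 = {a, d, g, h}  B6 = {b, d, e, h}
Tree: B1–B2, B2–B3, B1–B4, B2–B5, B3–B6

Every bag has size at most 4, so the width is 4 − 1 = 3 and tw(G) ≤ 3. For the lower bound, the 4 vertices {d, e, g, h} are pairwise adjacent, and any tree decomposition puts a clique entirely inside one bag — forcing width ≥ 3. Therefore the treewidth is 3.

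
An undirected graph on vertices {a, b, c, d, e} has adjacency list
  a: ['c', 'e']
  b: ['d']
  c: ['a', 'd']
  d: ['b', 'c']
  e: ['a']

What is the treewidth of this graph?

A width-1 tree decomposition is:
Bags: B1 = {b, d}  B2 = {c, d}  B3 = {a, c}  B4 = {a, e}
Tree: B1–B2, B2–B3, B3–B4
Every bag has size at most 2, so the width is 2 − 1 = 1 and tw(G) ≤ 1. Any graph with an edge has treewidth ≥ 1, and G has the edge b–d. Hence tw(G) = 1 exactly.

1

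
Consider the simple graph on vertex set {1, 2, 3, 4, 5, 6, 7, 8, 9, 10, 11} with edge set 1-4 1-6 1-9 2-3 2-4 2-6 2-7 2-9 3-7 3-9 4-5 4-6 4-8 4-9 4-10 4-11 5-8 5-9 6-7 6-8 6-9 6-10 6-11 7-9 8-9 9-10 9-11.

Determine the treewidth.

3

A width-3 tree decomposition is:
Bags: B1 = {2, 4, 6, 9}  B2 = {1, 4, 6, 9}  B3 = {2, 6, 7, 9}  B4 = {2, 3, 7, 9}  B5 = {4, 6, 9, 11}  B6 = {4, 6, 8, 9}  B7 = {4, 5, 8, 9}  B8 = {4, 6, 9, 10}
Tree: B1–B2, B1–B3, B3–B4, B2–B5, B5–B6, B6–B7, B2–B8
Every bag has size at most 4, so the width is 4 − 1 = 3 and tw(G) ≤ 3. Conversely, {2, 3, 7, 9} is a clique of size 4, and the vertices of any clique must share a bag in every tree decomposition; so some bag has ≥ 4 vertices and tw(G) ≥ 3. Hence tw(G) = 3 exactly.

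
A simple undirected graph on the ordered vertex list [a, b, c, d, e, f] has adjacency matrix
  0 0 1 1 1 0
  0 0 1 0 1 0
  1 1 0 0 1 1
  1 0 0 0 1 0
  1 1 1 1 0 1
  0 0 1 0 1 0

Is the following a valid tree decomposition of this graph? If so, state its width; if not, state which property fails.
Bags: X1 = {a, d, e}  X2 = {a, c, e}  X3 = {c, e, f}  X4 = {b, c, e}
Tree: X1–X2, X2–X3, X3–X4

Vertex coverage: the bags together contain {a, b, c, d, e, f}, the full vertex set. Edge coverage: each edge of G has both endpoints in at least one bag. Running intersection: for every vertex, the bags containing it form a connected subtree. All three properties hold, so this is a valid tree decomposition of width max|bag| − 1 = 2, and hence tw(G) ≤ 2.

Yes; width 2.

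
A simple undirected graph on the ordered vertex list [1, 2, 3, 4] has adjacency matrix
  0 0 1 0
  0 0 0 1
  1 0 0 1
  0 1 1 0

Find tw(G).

A width-1 tree decomposition is:
Bags: B1 = {3, 4}  B2 = {2, 4}  B3 = {1, 3}
Tree: B1–B2, B1–B3
The largest bag has 2 vertices, giving width 1; this decomposition certifies tw(G) ≤ 1. G has an edge, so its treewidth is at least 1. Combining the bounds, tw(G) = 1.

1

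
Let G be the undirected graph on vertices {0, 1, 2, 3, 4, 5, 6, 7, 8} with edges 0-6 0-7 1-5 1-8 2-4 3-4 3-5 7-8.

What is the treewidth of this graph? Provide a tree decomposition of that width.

Treewidth 1.
One optimal decomposition is:
Bags: B1 = {2, 4}  B2 = {3, 4}  B3 = {3, 5}  B4 = {1, 5}  B5 = {1, 8}  B6 = {7, 8}  B7 = {0, 7}  B8 = {0, 6}
Tree: B1–B2, B2–B3, B3–B4, B4–B5, B5–B6, B6–B7, B7–B8

Each bag holds 2 vertices, so the decomposition has width 1, which upper-bounds the treewidth. Since G has at least one edge (e.g. 2–4), it is not an edgeless graph, so tw(G) ≥ 1. Therefore the treewidth is 1.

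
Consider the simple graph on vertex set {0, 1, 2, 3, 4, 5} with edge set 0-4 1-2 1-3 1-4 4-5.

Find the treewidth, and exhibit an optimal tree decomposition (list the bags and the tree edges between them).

Each bag holds 2 vertices, so the decomposition has width 1, which upper-bounds the treewidth. Any graph with an edge has treewidth ≥ 1, and G has the edge 5–4. Therefore the treewidth is 1.

Treewidth 1.
One optimal decomposition is:
Bags: B1 = {4, 5}  B2 = {1, 4}  B3 = {1, 2}  B4 = {0, 4}  B5 = {1, 3}
Tree: B1–B2, B2–B3, B2–B4, B2–B5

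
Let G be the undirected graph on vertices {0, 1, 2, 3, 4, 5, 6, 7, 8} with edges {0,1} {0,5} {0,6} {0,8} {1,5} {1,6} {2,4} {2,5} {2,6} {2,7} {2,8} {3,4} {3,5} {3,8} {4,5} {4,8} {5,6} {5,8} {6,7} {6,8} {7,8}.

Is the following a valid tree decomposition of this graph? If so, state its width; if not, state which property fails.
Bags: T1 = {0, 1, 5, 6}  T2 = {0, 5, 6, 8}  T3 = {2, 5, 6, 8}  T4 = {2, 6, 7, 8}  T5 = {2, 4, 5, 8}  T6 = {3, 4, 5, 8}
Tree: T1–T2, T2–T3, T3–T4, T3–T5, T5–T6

Yes; width 3.

Every vertex of G appears in some bag (union = {0, 1, 2, 3, 4, 5, 6, 7, 8}); every edge is covered by a bag; and for each vertex v the set of bags containing v is connected in the bag tree. The decomposition is therefore valid. The largest bag has 4 vertices, so the width is 3.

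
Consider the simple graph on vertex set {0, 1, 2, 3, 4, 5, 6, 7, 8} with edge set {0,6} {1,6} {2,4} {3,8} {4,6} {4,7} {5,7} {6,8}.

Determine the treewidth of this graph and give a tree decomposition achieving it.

Each bag holds 2 vertices, so the decomposition has width 1, which upper-bounds the treewidth. Since G has at least one edge (e.g. 6–4), it is not an edgeless graph, so tw(G) ≥ 1. The upper and lower bounds meet at 1, so that is the treewidth.

Treewidth 1.
One such decomposition:
Bags: B1 = {4, 6}  B2 = {1, 6}  B3 = {2, 4}  B4 = {6, 8}  B5 = {4, 7}  B6 = {0, 6}  B7 = {5, 7}  B8 = {3, 8}
Tree: B1–B2, B1–B3, B2–B4, B3–B5, B1–B6, B5–B7, B4–B8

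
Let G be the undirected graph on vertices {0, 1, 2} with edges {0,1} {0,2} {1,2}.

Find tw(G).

2

A width-2 tree decomposition is:
Bags: B1 = {0, 1, 2}
Tree: (single bag)
With just one bag of size 3, the width is 3 − 1 = 2, so tw(G) ≤ 2. On the other hand G contains the 3-clique {0, 1, 2}. A clique must lie in a single bag of any decomposition, so no decomposition can have width below 2. Combining the bounds, tw(G) = 2.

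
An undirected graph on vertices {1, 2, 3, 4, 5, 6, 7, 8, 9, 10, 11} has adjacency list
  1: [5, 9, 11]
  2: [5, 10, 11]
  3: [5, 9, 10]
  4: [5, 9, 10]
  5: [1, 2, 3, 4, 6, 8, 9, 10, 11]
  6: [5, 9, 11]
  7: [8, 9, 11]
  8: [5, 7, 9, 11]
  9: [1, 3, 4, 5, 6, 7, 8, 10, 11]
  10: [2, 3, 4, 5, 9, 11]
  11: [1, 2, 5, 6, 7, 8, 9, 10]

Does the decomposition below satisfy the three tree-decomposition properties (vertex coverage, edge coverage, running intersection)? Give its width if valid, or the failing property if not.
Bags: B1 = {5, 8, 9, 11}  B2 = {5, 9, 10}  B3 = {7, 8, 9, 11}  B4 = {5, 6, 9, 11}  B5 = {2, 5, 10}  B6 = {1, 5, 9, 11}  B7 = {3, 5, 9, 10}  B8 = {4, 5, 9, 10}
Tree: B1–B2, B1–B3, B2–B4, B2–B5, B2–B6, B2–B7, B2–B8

A tree decomposition must satisfy three properties: every vertex lies in some bag; for every edge, both endpoints lie together in some bag; and for every vertex, the bags containing it form a connected subtree. Here edge (11,10) lies in no bag, so the decomposition is invalid.

No — edge (11,10) lies in no bag.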